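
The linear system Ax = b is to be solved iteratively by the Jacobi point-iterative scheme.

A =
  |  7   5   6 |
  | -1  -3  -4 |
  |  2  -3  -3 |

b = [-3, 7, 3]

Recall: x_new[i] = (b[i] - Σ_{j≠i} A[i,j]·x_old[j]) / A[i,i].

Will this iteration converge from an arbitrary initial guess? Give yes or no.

no

Let D = diag(7, -3, -3); L, U the strict triangles.
Jacobi T = -D⁻¹(L+U): T[1,2] = -(-4)/(-3) = -1.3333; T[1,1] = 0.
  T[0,:] = [+0.0000 -0.7143 -0.8571]
  T[1,:] = [-0.3333 +0.0000 -1.3333]
  T[2,:] = [+0.6667 -1.0000 +0.0000]
|λ(T)| sorted: 1.1426, 0.7155, 0.4271.
ρ = 1.1426; 1.1426 > 1, so it fails to converge.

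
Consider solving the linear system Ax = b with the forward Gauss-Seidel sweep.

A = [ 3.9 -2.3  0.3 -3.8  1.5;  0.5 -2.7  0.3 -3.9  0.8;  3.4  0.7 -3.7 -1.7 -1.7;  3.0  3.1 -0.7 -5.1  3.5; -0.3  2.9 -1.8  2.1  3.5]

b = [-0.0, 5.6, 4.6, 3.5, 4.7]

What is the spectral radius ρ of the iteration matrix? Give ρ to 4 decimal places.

Diagonal D = diag(3.9, -2.7, -3.7, -5.1, 3.5); L, U strict lower/upper.
Gauss-Seidel: T = -(D+L)⁻¹U, row 0 first, T[0,1] = -(-2.3)/(3.9) = +0.5897; later rows by forward substitution.
  T[0,:] = [+0.0000  +0.5897  -0.0769  +0.9744  -0.3846]
  T[1,:] = [+0.0000  +0.1092  +0.0969  -1.2640  +0.2251]
  T[2,:] = [+0.0000  +0.5626  -0.0524  +0.1968  -0.7703]
  T[3,:] = [+0.0000  +0.3361  +0.0208  -0.2222  +0.7026]
  T[4,:] = [+0.0000  +0.0477  -0.1263  +1.3653  -1.0372]
|roots of det(T-λI)|: 1.6771, 0.5001, 0.5001, 0.0042, 0.0000.
ρ = 1.6771; 1.6771 > 1 ⇒ diverges.

1.6771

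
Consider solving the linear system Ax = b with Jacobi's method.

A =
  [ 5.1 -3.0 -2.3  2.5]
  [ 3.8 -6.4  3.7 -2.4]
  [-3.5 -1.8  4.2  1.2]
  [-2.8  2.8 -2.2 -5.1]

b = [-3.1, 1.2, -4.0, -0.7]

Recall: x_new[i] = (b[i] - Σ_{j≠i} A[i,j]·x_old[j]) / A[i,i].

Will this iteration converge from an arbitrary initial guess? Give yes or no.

no

Let D = diag(5.1, -6.4, 4.2, -5.1); L, U the strict triangles.
Jacobi T = -D⁻¹(L+U): T[3,0] = -(-2.8)/(-5.1) = -0.5490; T[3,3] = 0.
  T[0,:] = [+0.0000, +0.5882, +0.4510, -0.4902]
  T[1,:] = [+0.5938, +0.0000, +0.5781, -0.3750]
  T[2,:] = [+0.8333, +0.4286, +0.0000, -0.2857]
  T[3,:] = [-0.5490, +0.5490, -0.4314, +0.0000]
|roots of det(T-λI)|: 1.2771, 0.6485, 0.6485, 0.0414.
spectral radius ρ = 1.2771; 1.2771 > 1, so it fails to converge.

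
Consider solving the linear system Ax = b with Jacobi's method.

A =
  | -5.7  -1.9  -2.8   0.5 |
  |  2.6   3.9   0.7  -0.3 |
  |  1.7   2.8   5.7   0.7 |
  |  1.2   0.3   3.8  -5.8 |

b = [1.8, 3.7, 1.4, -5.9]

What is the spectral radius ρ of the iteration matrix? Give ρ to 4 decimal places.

Diagonal D = diag(-5.7, 3.9, 5.7, -5.8); L, U strict lower/upper.
Jacobi T = -D⁻¹(L+U): T[2,1] = -(2.8)/(5.7) = -0.4912; T[2,2] = 0.
  T[0,:] = [+0.0000, -0.3333, -0.4912, +0.0877]
  T[1,:] = [-0.6667, +0.0000, -0.1795, +0.0769]
  T[2,:] = [-0.2982, -0.4912, +0.0000, -0.1228]
  T[3,:] = [+0.2069, +0.0517, +0.6552, +0.0000]
moduli |λ_i(T)| = 0.8428, 0.3764, 0.3764, 0.3351.
ρ(T) = max|λ| = 0.8428; 0.8428 < 1, so it converges for any x₀.

0.8428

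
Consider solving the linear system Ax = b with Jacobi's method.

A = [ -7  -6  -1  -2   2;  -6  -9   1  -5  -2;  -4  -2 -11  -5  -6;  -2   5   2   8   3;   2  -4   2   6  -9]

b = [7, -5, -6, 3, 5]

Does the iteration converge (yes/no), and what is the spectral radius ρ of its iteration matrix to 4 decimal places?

Diagonal D = diag(-7, -9, -11, 8, -9); L, U strict lower/upper.
Jacobi T = -D⁻¹(L+U): T[0,3] = -(-2)/(-7) = -0.2857; T[0,0] = 0.
  T[0,:] = [+0.0000 -0.8571 -0.1429 -0.2857 +0.2857]
  T[1,:] = [-0.6667 +0.0000 +0.1111 -0.5556 -0.2222]
  T[2,:] = [-0.3636 -0.1818 +0.0000 -0.4545 -0.5455]
  T[3,:] = [+0.2500 -0.6250 -0.2500 +0.0000 -0.3750]
  T[4,:] = [+0.2222 -0.4444 +0.2222 +0.6667 +0.0000]
moduli |λ_i(T)| = 1.1672, 0.9230, 0.6093, 0.6093, 0.0591.
ρ = 1.1672; 1.1672 > 1: divergent.

no, ρ = 1.1672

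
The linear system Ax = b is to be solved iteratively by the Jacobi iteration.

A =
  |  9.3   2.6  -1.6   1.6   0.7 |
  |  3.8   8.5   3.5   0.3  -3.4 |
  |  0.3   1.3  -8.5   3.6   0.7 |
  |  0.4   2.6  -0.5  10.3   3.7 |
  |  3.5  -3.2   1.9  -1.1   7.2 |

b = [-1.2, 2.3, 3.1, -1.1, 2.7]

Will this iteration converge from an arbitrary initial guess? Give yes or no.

Write A = D+L+U with D = diag(9.3, 8.5, -8.5, 10.3, 7.2).
Jacobi: T = -D⁻¹(L+U), T[2,4] = -(0.7)/(-8.5) = +0.0824; T[2,2] = 0.
  T[0,:] = [+0.0000  -0.2796  +0.1720  -0.1720  -0.0753]
  T[1,:] = [-0.4471  +0.0000  -0.4118  -0.0353  +0.4000]
  T[2,:] = [+0.0353  +0.1529  +0.0000  +0.4235  +0.0824]
  T[3,:] = [-0.0388  -0.2524  +0.0485  +0.0000  -0.3592]
  T[4,:] = [-0.4861  +0.4444  -0.2639  +0.1528  +0.0000]
|eigenvalues of T|: 0.6427, 0.3710, 0.3710, 0.3222, 0.3222.
spectral radius ρ = 0.6427; 0.6427 < 1, so it converges for any x₀.

yes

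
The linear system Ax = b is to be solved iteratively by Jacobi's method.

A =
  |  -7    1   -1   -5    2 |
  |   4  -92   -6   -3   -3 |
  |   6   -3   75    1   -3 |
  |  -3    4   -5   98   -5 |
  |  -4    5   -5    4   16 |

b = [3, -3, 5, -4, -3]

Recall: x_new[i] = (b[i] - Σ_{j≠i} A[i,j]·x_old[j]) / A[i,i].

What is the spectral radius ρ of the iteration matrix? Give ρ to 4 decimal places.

Split A = D + L + U, D = diag(-7, -92, 75, 98, 16).
Jacobi T = -D⁻¹(L+U): T[3,0] = -(-3)/(98) = +0.0306; T[3,3] = 0.
  T[0,:] = [+0.0000, +0.1429, -0.1429, -0.7143, +0.2857]
  T[1,:] = [+0.0435, +0.0000, -0.0652, -0.0326, -0.0326]
  T[2,:] = [-0.0800, +0.0400, +0.0000, -0.0133, +0.0400]
  T[3,:] = [+0.0306, -0.0408, +0.0510, +0.0000, +0.0510]
  T[4,:] = [+0.2500, -0.3125, +0.3125, -0.2500, +0.0000]
|eigenvalues of T|: 0.3767, 0.1881, 0.1881, 0.1566, 0.0134.
ρ = 0.3767; 0.3767 < 1, so it converges for any x₀.

0.3767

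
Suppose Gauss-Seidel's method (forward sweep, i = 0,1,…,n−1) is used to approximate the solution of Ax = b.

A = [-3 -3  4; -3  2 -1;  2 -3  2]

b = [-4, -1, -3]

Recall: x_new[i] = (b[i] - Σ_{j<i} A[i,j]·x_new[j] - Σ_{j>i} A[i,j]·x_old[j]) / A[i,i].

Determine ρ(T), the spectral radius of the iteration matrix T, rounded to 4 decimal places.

1.3010

Split A = D + L + U, D = diag(-3, 2, 2).
Gauss-Seidel: T = -(D+L)⁻¹U, row 0 first, T[0,2] = -(4)/(-3) = +1.3333; later rows by forward substitution.
  T[0,:] = [+0.0000, -1.0000, +1.3333]
  T[1,:] = [+0.0000, -1.5000, +2.5000]
  T[2,:] = [+0.0000, -1.2500, +2.4167]
|roots of det(T-λI)|: 1.3010, 0.3843, 0.0000.
spectral radius ρ = 1.3010; 1.3010 > 1 ⇒ diverges.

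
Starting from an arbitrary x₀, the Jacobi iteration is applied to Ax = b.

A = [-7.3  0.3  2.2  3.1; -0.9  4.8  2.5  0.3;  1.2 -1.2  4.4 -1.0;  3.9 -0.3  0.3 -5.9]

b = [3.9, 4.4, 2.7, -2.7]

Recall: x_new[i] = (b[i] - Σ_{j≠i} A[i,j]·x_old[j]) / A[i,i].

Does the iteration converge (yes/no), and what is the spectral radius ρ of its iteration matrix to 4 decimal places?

Write A = D+L+U with D = diag(-7.3, 4.8, 4.4, -5.9).
Jacobi T = -D⁻¹(L+U): T[1,2] = -(2.5)/(4.8) = -0.5208; T[1,1] = 0.
  T[0,:] = [+0.0000, +0.0411, +0.3014, +0.4247]
  T[1,:] = [+0.1875, +0.0000, -0.5208, -0.0625]
  T[2,:] = [-0.2727, +0.2727, +0.0000, +0.2273]
  T[3,:] = [+0.6610, -0.0508, +0.0508, +0.0000]
|λ(T)| sorted: 0.5426, 0.3903, 0.3903, 0.3734.
spectral radius ρ = 0.5426; 0.5426 < 1: convergent.

yes, ρ = 0.5426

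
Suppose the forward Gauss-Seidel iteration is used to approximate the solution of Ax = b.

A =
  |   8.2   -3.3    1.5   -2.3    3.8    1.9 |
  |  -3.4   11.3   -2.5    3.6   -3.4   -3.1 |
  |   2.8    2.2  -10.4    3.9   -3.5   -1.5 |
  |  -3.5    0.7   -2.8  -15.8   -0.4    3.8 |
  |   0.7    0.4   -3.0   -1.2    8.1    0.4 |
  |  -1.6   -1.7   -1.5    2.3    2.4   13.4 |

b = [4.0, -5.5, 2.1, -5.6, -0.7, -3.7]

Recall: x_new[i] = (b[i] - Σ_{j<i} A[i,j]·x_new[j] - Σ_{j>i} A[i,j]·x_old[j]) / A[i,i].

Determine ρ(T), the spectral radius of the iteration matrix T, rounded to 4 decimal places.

0.5100

Write A = D+L+U with D = diag(8.2, 11.3, -10.4, -15.8, 8.1, 13.4).
GS T = -(D+L)⁻¹U: row 0 first, T[0,2] = -(1.5)/(8.2) = -0.1829; later rows by forward substitution.
  T[0,:] = [+0.0000, +0.4024, -0.1829, +0.2805, -0.4634, -0.2317]
  T[1,:] = [+0.0000, +0.1211, +0.1662, -0.2342, +0.1615, +0.2046]
  T[2,:] = [+0.0000, +0.1340, -0.0141, +0.4010, -0.4272, -0.1633]
  T[3,:] = [+0.0000, -0.1075, +0.0504, -0.1436, +0.1602, +0.3298]
  T[4,:] = [+0.0000, -0.0071, +0.0098, +0.1146, -0.1024, -0.0511]
  T[5,:] = [+0.0000, +0.0981, -0.0127, +0.0528, -0.0918, -0.0675]
|eigenvalues of T|: 0.5100, 0.2444, 0.1082, 0.1082, 0.0034, 0.0000.
spectral radius ρ = 0.5100; 0.5100 < 1, so it converges for any x₀.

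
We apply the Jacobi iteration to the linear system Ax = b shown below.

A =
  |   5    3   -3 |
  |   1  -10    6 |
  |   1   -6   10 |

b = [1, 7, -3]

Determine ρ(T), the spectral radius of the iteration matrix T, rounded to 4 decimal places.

0.6000

Let D = diag(5, -10, 10); L, U the strict triangles.
T_J = -D⁻¹(L+U): T[0,2] = -(-3)/(5) = +0.6000; T[0,0] = 0.
  T[0,:] = [+0.0000 -0.6000 +0.6000]
  T[1,:] = [+0.1000 +0.0000 +0.6000]
  T[2,:] = [-0.1000 +0.6000 +0.0000]
moduli |λ_i(T)| = 0.6000, 0.3464, 0.3464.
ρ = 0.6000; 0.6000 < 1 ⇒ converges.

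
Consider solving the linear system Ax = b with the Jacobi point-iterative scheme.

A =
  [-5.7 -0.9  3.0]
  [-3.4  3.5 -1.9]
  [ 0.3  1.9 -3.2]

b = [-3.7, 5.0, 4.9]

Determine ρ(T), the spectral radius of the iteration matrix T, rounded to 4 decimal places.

Diagonal D = diag(-5.7, 3.5, -3.2); L, U strict lower/upper.
Jacobi T = -D⁻¹(L+U): T[0,1] = -(-0.9)/(-5.7) = -0.1579; T[0,0] = 0.
  T[0,:] = [+0.0000 -0.1579 +0.5263]
  T[1,:] = [+0.9714 +0.0000 +0.5429]
  T[2,:] = [+0.0938 +0.5938 +0.0000]
moduli |λ_i(T)| = 0.7745, 0.6177, 0.6177.
ρ = 0.7745; 0.7745 < 1, so it converges for any x₀.

0.7745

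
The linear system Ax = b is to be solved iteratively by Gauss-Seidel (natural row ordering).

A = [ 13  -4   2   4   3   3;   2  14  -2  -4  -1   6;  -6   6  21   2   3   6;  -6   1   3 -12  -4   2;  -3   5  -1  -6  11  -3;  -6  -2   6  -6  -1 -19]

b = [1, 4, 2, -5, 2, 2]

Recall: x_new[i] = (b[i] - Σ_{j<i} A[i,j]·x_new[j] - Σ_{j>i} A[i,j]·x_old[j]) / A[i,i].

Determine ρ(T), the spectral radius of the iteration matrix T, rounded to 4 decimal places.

0.5097

Split A = D + L + U, D = diag(13, 14, 21, -12, 11, -19).
GS T = -(D+L)⁻¹U: row 0 first, T[0,5] = -(3)/(13) = -0.2308; later rows by forward substitution.
  T[0,:] = [+0.0000 +0.3077 -0.1538 -0.3077 -0.2308 -0.2308]
  T[1,:] = [+0.0000 -0.0440 +0.1648 +0.3297 +0.1044 -0.3956]
  T[2,:] = [+0.0000 +0.1005 -0.0911 -0.2773 -0.2386 -0.2386]
  T[3,:] = [+0.0000 -0.1324 +0.0679 +0.1120 -0.2689 +0.1894]
  T[4,:] = [+0.0000 +0.0408 -0.0881 -0.1979 -0.2788 +0.4712]
  T[5,:] = [+0.0000 -0.0212 -0.0143 -0.0501 +0.0861 -0.0455]
|λ(T)| sorted: 0.5097, 0.1686, 0.1479, 0.1479, 0.0639, 0.0000.
spectral radius ρ = 0.5097; 0.5097 < 1 ⇒ converges.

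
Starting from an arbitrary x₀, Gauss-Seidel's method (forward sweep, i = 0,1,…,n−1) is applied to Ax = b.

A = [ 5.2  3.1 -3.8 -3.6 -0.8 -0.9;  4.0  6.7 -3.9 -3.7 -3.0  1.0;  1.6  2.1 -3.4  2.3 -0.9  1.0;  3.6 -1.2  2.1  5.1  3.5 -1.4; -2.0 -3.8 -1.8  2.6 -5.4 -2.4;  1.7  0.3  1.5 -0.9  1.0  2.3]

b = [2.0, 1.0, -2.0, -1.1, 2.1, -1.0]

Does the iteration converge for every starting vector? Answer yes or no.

Let D = diag(5.2, 6.7, -3.4, 5.1, -5.4, 2.3); L, U the strict triangles.
Gauss-Seidel: T = -(D+L)⁻¹U, row 0 first, T[0,4] = -(-0.8)/(5.2) = +0.1538; later rows by forward substitution.
  T[0,:] = [+0.0000, -0.5962, +0.7308, +0.6923, +0.1538, +0.1731]
  T[1,:] = [+0.0000, +0.3559, +0.1458, +0.1389, +0.3559, -0.2526]
  T[2,:] = [+0.0000, -0.0607, +0.4340, +1.0881, +0.0275, +0.2196]
  T[3,:] = [+0.0000, +0.5296, -0.6602, -0.9040, -0.7225, +0.0025]
  T[4,:] = [+0.0000, +0.2456, -0.8358, -1.1521, -0.6645, -0.4028]
  T[5,:] = [+0.0000, +0.5343, -0.7371, -1.0923, -0.1719, -0.0621]
eigenvalue magnitudes: 1.3965, 0.5979, 0.5979, 0.4726, 0.2243, 0.0000.
spectral radius ρ = 1.3965; 1.3965 > 1 ⇒ diverges.

no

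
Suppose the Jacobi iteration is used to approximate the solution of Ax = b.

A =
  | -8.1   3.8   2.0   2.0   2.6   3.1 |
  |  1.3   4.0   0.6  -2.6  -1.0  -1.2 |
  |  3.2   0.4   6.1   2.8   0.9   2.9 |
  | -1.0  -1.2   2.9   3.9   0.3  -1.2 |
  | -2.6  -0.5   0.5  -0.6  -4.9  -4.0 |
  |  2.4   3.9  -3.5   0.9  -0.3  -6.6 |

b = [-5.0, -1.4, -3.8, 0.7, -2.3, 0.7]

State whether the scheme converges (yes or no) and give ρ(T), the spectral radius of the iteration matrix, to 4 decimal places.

Write A = D+L+U with D = diag(-8.1, 4, 6.1, 3.9, -4.9, -6.6).
Jacobi T = -D⁻¹(L+U): T[3,5] = -(-1.2)/(3.9) = +0.3077; T[3,3] = 0.
  T[0,:] = [+0.0000, +0.4691, +0.2469, +0.2469, +0.3210, +0.3827]
  T[1,:] = [-0.3250, +0.0000, -0.1500, +0.6500, +0.2500, +0.3000]
  T[2,:] = [-0.5246, -0.0656, +0.0000, -0.4590, -0.1475, -0.4754]
  T[3,:] = [+0.2564, +0.3077, -0.7436, +0.0000, -0.0769, +0.3077]
  T[4,:] = [-0.5306, -0.1020, +0.1020, -0.1224, +0.0000, -0.8163]
  T[5,:] = [+0.3636, +0.5909, -0.5303, +0.1364, -0.0455, +0.0000]
eigenvalue magnitudes: 1.1880, 0.9443, 0.6591, 0.6591, 0.3292, 0.1168.
spectral radius ρ = 1.1880; 1.1880 > 1: divergent.

no, ρ = 1.1880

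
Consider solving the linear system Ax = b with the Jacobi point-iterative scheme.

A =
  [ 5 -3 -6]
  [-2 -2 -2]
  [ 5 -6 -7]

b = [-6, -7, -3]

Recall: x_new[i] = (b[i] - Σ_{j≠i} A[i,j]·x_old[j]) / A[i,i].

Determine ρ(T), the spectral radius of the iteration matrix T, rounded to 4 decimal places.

Let D = diag(5, -2, -7); L, U the strict triangles.
Jacobi: T = -D⁻¹(L+U), T[0,1] = -(-3)/(5) = +0.6000; T[0,0] = 0.
  T[0,:] = [+0.0000 +0.6000 +1.2000]
  T[1,:] = [-1.0000 +0.0000 -1.0000]
  T[2,:] = [+0.7143 -0.8571 +0.0000]
|λ(T)| sorted: 1.2610, 0.6898, 0.6898.
spectral radius ρ = 1.2610; 1.2610 > 1, so it fails to converge.

1.2610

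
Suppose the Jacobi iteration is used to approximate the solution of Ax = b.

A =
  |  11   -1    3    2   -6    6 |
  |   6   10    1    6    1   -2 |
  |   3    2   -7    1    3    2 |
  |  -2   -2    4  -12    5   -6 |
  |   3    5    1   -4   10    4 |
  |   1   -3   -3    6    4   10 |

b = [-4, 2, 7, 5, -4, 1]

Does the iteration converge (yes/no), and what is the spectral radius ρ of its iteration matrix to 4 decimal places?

Diagonal D = diag(11, 10, -7, -12, 10, 10); L, U strict lower/upper.
Jacobi T = -D⁻¹(L+U): T[4,2] = -(1)/(10) = -0.1000; T[4,4] = 0.
  T[0,:] = [+0.0000 +0.0909 -0.2727 -0.1818 +0.5455 -0.5455]
  T[1,:] = [-0.6000 +0.0000 -0.1000 -0.6000 -0.1000 +0.2000]
  T[2,:] = [+0.4286 +0.2857 +0.0000 +0.1429 +0.4286 +0.2857]
  T[3,:] = [-0.1667 -0.1667 +0.3333 +0.0000 +0.4167 -0.5000]
  T[4,:] = [-0.3000 -0.5000 -0.1000 +0.4000 +0.0000 -0.4000]
  T[5,:] = [-0.1000 +0.3000 +0.3000 -0.6000 -0.4000 +0.0000]
moduli |λ_i(T)| = 1.1738, 0.8586, 0.6982, 0.6982, 0.1324, 0.0845.
ρ = 1.1738; 1.1738 > 1: divergent.

no, ρ = 1.1738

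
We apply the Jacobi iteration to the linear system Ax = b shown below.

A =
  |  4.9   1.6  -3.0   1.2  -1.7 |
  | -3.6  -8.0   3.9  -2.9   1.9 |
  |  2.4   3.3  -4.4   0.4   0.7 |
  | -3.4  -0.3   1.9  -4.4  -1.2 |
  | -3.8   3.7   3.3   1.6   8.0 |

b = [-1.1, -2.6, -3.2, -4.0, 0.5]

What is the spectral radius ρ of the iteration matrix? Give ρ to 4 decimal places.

1.2997

Write A = D+L+U with D = diag(4.9, -8, -4.4, -4.4, 8).
T_J = -D⁻¹(L+U): T[4,2] = -(3.3)/(8) = -0.4125; T[4,4] = 0.
  T[0,:] = [+0.0000  -0.3265  +0.6122  -0.2449  +0.3469]
  T[1,:] = [-0.4500  +0.0000  +0.4875  -0.3625  +0.2375]
  T[2,:] = [+0.5455  +0.7500  +0.0000  +0.0909  +0.1591]
  T[3,:] = [-0.7727  -0.0682  +0.4318  +0.0000  -0.2727]
  T[4,:] = [+0.4750  -0.4625  -0.4125  -0.2000  +0.0000]
|roots of det(T-λI)|: 1.2997, 0.6465, 0.5256, 0.5256, 0.1829.
ρ(T) = max|λ| = 1.2997; 1.2997 > 1: divergent.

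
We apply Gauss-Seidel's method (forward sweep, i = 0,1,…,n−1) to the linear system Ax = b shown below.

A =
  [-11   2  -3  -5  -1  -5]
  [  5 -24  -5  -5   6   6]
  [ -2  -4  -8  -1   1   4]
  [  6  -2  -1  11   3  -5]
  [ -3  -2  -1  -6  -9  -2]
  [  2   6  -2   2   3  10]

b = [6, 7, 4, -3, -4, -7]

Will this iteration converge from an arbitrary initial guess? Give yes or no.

A = D + L + U where D = diag(-11, -24, -8, 11, -9, 10).
T_GS = -(D+L)⁻¹U: row 0 first, T[0,1] = -(2)/(-11) = +0.1818; later rows by forward substitution.
  T[0,:] = [+0.0000  +0.1818  -0.2727  -0.4545  -0.0909  -0.4545]
  T[1,:] = [+0.0000  +0.0379  -0.2652  -0.3030  +0.2311  +0.1553]
  T[2,:] = [+0.0000  -0.0644  +0.2008  +0.1402  +0.0322  +0.5360]
  T[3,:] = [+0.0000  -0.0981  +0.1188  +0.2056  -0.1782  +0.7794]
  T[4,:] = [+0.0000  +0.0036  +0.0483  +0.0662  +0.0942  -0.6844]
  T[5,:] = [+0.0000  -0.0534  +0.2155  +0.2398  -0.1066  +0.1544]
|roots of det(T-λI)|: 0.9026, 0.3721, 0.0823, 0.0823, 0.0252, 0.0000.
ρ = 0.9026; 0.9026 < 1: convergent.

yes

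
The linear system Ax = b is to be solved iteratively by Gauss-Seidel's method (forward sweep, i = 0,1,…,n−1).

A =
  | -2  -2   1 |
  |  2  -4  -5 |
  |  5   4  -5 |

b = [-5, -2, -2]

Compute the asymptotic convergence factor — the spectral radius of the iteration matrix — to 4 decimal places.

Split A = D + L + U, D = diag(-2, -4, -5).
Gauss-Seidel: T = -(D+L)⁻¹U, row 0 first, T[0,1] = -(-2)/(-2) = -1.0000; later rows by forward substitution.
  T[0,:] = [+0.0000, -1.0000, +0.5000]
  T[1,:] = [+0.0000, -0.5000, -1.0000]
  T[2,:] = [+0.0000, -1.4000, -0.3000]
|roots of det(T-λI)|: 1.5874, 0.7874, 0.0000.
ρ(T) = max|λ| = 1.5874; 1.5874 > 1 ⇒ diverges.

1.5874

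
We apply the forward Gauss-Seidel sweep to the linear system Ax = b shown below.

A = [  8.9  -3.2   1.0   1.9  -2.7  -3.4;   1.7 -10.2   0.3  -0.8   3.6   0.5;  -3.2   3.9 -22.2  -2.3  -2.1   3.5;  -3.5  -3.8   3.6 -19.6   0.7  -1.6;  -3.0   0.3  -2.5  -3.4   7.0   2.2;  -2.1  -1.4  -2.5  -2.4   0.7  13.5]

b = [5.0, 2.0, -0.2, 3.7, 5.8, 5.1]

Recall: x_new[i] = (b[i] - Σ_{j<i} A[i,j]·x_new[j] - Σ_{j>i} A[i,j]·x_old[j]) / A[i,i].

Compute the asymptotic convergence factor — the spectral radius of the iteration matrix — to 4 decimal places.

0.3073

Split A = D + L + U, D = diag(8.9, -10.2, -22.2, -19.6, 7, 13.5).
T_GS = -(D+L)⁻¹U: row 0 first, T[0,2] = -(1)/(8.9) = -0.1124; later rows by forward substitution.
  T[0,:] = [+0.0000, +0.3596, -0.1124, -0.2135, +0.3034, +0.3820]
  T[1,:] = [+0.0000, +0.0599, +0.0107, -0.1140, +0.4035, +0.1127]
  T[2,:] = [+0.0000, -0.0413, +0.0181, -0.0929, -0.0674, +0.1224]
  T[3,:] = [+0.0000, -0.0834, +0.0213, +0.0432, -0.1091, -0.1492]
  T[4,:] = [+0.0000, +0.0963, -0.0318, -0.0988, +0.0357, -0.1842]
  T[5,:] = [+0.0000, +0.0347, -0.0076, -0.0494, +0.0553, +0.0768]
moduli |λ_i(T)| = 0.3073, 0.1326, 0.1201, 0.0671, 0.0058, 0.0000.
ρ = 0.3073; 0.3073 < 1 ⇒ converges.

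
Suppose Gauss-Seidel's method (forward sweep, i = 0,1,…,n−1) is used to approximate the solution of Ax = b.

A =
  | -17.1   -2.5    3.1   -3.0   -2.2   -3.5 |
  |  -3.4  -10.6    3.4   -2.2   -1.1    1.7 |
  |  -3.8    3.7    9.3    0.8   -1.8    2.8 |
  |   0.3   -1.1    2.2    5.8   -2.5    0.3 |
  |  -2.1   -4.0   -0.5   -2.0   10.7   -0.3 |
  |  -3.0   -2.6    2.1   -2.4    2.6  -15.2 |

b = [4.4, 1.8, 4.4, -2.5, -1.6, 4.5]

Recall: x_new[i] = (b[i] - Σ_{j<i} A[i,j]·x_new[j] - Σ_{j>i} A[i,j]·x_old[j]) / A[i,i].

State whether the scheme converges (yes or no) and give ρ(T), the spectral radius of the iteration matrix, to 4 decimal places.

yes, ρ = 0.2468

A = D + L + U where D = diag(-17.1, -10.6, 9.3, 5.8, 10.7, -15.2).
T_GS = -(D+L)⁻¹U: row 0 first, T[0,1] = -(-2.5)/(-17.1) = -0.1462; later rows by forward substitution.
  T[0,:] = [+0.0000, -0.1462, +0.1813, -0.1754, -0.1287, -0.2047]
  T[1,:] = [+0.0000, +0.0469, +0.2626, -0.1513, -0.0625, +0.2260]
  T[2,:] = [+0.0000, -0.0784, -0.0304, -0.0975, +0.1658, -0.4746]
  T[3,:] = [+0.0000, +0.0462, +0.0520, +0.0174, +0.3629, +0.1818]
  T[4,:] = [+0.0000, -0.0062, +0.1420, -0.0923, +0.0270, +0.0842]
  T[5,:] = [+0.0000, +0.0017, -0.0688, +0.0285, +0.0063, -0.0781]
|roots of det(T-λI)|: 0.2468, 0.2076, 0.2076, 0.0518, 0.0174, 0.0000.
ρ(T) = max|λ| = 0.2468; 0.2468 < 1, so it converges for any x₀.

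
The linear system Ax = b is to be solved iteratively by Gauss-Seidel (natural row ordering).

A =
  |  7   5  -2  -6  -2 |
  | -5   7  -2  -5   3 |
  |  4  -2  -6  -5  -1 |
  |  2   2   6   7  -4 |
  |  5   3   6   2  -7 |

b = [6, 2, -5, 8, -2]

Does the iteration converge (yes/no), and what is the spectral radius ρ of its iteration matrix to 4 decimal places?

no, ρ = 1.5437

Let D = diag(7, 7, -6, 7, -7); L, U the strict triangles.
GS T = -(D+L)⁻¹U: row 0 first, T[0,2] = -(-2)/(7) = +0.2857; later rows by forward substitution.
  T[0,:] = [+0.0000 -0.7143 +0.2857 +0.8571 +0.2857]
  T[1,:] = [+0.0000 -0.5102 +0.4898 +1.3265 -0.2245]
  T[2,:] = [+0.0000 -0.3061 +0.0272 -0.7041 +0.0986]
  T[3,:] = [+0.0000 +0.6122 -0.2449 -0.0204 +0.4694]
  T[4,:] = [+0.0000 -0.8163 +0.3673 +0.5714 +0.3265]
|roots of det(T-λI)|: 1.5437, 0.7111, 0.7111, 0.0889, 0.0000.
ρ(T) = max|λ| = 1.5437; 1.5437 > 1: divergent.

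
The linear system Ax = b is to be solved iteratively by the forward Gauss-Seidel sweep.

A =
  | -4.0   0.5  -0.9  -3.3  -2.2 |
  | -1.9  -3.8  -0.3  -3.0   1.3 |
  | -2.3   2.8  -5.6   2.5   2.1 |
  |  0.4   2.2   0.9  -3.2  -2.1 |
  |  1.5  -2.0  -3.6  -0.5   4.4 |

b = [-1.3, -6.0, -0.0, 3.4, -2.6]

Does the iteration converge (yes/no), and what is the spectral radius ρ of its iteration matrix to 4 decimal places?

A = D + L + U where D = diag(-4, -3.8, -5.6, -3.2, 4.4).
Gauss-Seidel: T = -(D+L)⁻¹U, row 0 first, T[0,4] = -(-2.2)/(-4) = -0.5500; later rows by forward substitution.
  T[0,:] = [+0.0000  +0.1250  -0.2250  -0.8250  -0.5500]
  T[1,:] = [+0.0000  -0.0625  +0.0336  -0.3770  +0.6171]
  T[2,:] = [+0.0000  -0.0826  +0.1092  +0.5968  +0.9094]
  T[3,:] = [+0.0000  -0.0506  +0.0257  -0.1944  -0.0450]
  T[4,:] = [+0.0000  -0.1443  +0.1842  +0.5761  +1.2070]
moduli |λ_i(T)| = 1.2512, 0.3077, 0.1347, 0.0190, 0.0000.
ρ(T) = max|λ| = 1.2512; 1.2512 > 1, so it fails to converge.

no, ρ = 1.2512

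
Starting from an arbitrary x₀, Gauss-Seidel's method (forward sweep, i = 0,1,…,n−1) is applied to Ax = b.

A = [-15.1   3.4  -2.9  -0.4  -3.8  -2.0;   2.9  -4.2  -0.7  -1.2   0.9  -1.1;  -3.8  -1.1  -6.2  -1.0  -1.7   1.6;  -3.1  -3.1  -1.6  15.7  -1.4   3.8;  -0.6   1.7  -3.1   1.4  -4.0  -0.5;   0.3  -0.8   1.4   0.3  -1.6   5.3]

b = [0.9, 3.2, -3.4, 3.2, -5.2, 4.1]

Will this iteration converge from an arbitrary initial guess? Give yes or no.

Diagonal D = diag(-15.1, -4.2, -6.2, 15.7, -4, 5.3); L, U strict lower/upper.
Gauss-Seidel: T = -(D+L)⁻¹U, row 0 first, T[0,3] = -(-0.4)/(-15.1) = -0.0265; later rows by forward substitution.
  T[0,:] = [+0.0000  +0.2252  -0.1921  -0.0265  -0.2517  -0.1325]
  T[1,:] = [+0.0000  +0.1555  -0.2993  -0.3040  +0.0405  -0.3534]
  T[2,:] = [+0.0000  -0.1656  +0.1708  -0.0911  -0.1271  +0.4019]
  T[3,:] = [+0.0000  +0.0583  -0.0796  -0.0745  +0.0345  -0.2970]
  T[4,:] = [+0.0000  +0.1810  -0.2586  -0.0807  +0.1656  -0.6708]
  T[5,:] = [+0.0000  +0.1058  -0.1530  -0.0405  +0.1020  -0.3377]
|roots of det(T-λI)|: 0.2308, 0.1024, 0.1024, 0.0923, 0.0171, 0.0000.
spectral radius ρ = 0.2308; 0.2308 < 1: convergent.

yes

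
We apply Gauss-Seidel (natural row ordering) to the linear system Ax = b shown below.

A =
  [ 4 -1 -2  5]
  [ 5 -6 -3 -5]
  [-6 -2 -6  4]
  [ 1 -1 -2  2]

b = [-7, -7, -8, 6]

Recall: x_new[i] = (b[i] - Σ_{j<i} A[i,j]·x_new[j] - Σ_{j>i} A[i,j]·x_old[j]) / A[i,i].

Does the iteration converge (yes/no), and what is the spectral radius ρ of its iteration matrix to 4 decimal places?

Write A = D+L+U with D = diag(4, -6, -6, 2).
T_GS = -(D+L)⁻¹U: row 0 first, T[0,1] = -(-1)/(4) = +0.2500; later rows by forward substitution.
  T[0,:] = [+0.0000  +0.2500  +0.5000  -1.2500]
  T[1,:] = [+0.0000  +0.2083  -0.0833  -1.8750]
  T[2,:] = [+0.0000  -0.3194  -0.4722  +2.5417]
  T[3,:] = [+0.0000  -0.3403  -0.7639  +2.2292]
eigenvalue magnitudes: 1.6160, 0.2434, 0.1059, 0.0000.
ρ(T) = max|λ| = 1.6160; 1.6160 > 1 ⇒ diverges.

no, ρ = 1.6160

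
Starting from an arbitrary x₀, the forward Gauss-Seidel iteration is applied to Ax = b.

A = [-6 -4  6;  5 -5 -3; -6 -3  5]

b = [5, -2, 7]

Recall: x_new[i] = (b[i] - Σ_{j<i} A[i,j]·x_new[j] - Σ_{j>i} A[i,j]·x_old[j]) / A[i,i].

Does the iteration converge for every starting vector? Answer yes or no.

no

Split A = D + L + U, D = diag(-6, -5, 5).
Gauss-Seidel: T = -(D+L)⁻¹U, row 0 first, T[0,1] = -(-4)/(-6) = -0.6667; later rows by forward substitution.
  T[0,:] = [+0.0000 -0.6667 +1.0000]
  T[1,:] = [+0.0000 -0.6667 +0.4000]
  T[2,:] = [+0.0000 -1.2000 +1.4400]
eigenvalue magnitudes: 1.1801, 0.4068, 0.0000.
ρ(T) = max|λ| = 1.1801; 1.1801 > 1: divergent.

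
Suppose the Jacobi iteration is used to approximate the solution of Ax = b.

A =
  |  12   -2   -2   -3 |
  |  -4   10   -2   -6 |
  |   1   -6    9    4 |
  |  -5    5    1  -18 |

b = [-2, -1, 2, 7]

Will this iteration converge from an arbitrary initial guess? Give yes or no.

Split A = D + L + U, D = diag(12, 10, 9, -18).
Jacobi: T = -D⁻¹(L+U), T[3,2] = -(1)/(-18) = +0.0556; T[3,3] = 0.
  T[0,:] = [+0.0000  +0.1667  +0.1667  +0.2500]
  T[1,:] = [+0.4000  +0.0000  +0.2000  +0.6000]
  T[2,:] = [-0.1111  +0.6667  +0.0000  -0.4444]
  T[3,:] = [-0.2778  +0.2778  +0.0556  +0.0000]
|eigenvalues of T|: 0.5763, 0.3710, 0.3710, 0.0895.
ρ = 0.5763; 0.5763 < 1, so it converges for any x₀.

yes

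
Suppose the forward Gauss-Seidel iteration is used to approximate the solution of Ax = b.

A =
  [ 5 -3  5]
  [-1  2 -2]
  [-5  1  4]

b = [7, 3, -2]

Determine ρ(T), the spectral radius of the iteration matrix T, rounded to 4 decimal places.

Write A = D+L+U with D = diag(5, 2, 4).
GS T = -(D+L)⁻¹U: row 0 first, T[0,2] = -(5)/(5) = -1.0000; later rows by forward substitution.
  T[0,:] = [+0.0000  +0.6000  -1.0000]
  T[1,:] = [+0.0000  +0.3000  +0.5000]
  T[2,:] = [+0.0000  +0.6750  -1.3750]
moduli |λ_i(T)| = 1.5568, 0.4818, 0.0000.
ρ(T) = max|λ| = 1.5568; 1.5568 > 1, so it fails to converge.

1.5568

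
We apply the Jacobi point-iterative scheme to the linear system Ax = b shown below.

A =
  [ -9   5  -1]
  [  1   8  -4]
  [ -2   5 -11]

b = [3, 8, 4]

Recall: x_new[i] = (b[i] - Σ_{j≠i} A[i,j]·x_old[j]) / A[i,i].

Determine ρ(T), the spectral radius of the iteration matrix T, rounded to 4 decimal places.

Let D = diag(-9, 8, -11); L, U the strict triangles.
Jacobi T = -D⁻¹(L+U): T[0,1] = -(5)/(-9) = +0.5556; T[0,0] = 0.
  T[0,:] = [+0.0000  +0.5556  -0.1111]
  T[1,:] = [-0.1250  +0.0000  +0.5000]
  T[2,:] = [-0.1818  +0.4545  +0.0000]
|roots of det(T-λI)|: 0.5138, 0.2933, 0.2933.
ρ(T) = max|λ| = 0.5138; 0.5138 < 1, so it converges for any x₀.

0.5138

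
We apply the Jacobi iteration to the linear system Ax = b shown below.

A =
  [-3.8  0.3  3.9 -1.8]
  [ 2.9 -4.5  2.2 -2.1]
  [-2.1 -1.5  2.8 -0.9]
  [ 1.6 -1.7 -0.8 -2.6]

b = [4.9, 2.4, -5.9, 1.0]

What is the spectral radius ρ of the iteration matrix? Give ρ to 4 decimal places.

Diagonal D = diag(-3.8, -4.5, 2.8, -2.6); L, U strict lower/upper.
T_J = -D⁻¹(L+U): T[3,2] = -(-0.8)/(-2.6) = -0.3077; T[3,3] = 0.
  T[0,:] = [+0.0000 +0.0789 +1.0263 -0.4737]
  T[1,:] = [+0.6444 +0.0000 +0.4889 -0.4667]
  T[2,:] = [+0.7500 +0.5357 +0.0000 +0.3214]
  T[3,:] = [+0.6154 -0.6538 -0.3077 +0.0000]
|roots of det(T-λI)|: 1.2278, 0.9381, 0.9381, 0.2502.
ρ = 1.2278; 1.2278 > 1 ⇒ diverges.

1.2278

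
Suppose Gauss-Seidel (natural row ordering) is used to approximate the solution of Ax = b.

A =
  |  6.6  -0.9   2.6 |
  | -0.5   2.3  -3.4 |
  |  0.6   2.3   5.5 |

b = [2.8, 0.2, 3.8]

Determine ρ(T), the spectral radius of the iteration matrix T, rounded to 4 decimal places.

0.4622

Split A = D + L + U, D = diag(6.6, 2.3, 5.5).
T_GS = -(D+L)⁻¹U: row 0 first, T[0,1] = -(-0.9)/(6.6) = +0.1364; later rows by forward substitution.
  T[0,:] = [+0.0000, +0.1364, -0.3939]
  T[1,:] = [+0.0000, +0.0296, +1.3926]
  T[2,:] = [+0.0000, -0.0273, -0.5394]
|λ(T)| sorted: 0.4622, 0.0476, 0.0000.
ρ = 0.4622; 0.4622 < 1, so it converges for any x₀.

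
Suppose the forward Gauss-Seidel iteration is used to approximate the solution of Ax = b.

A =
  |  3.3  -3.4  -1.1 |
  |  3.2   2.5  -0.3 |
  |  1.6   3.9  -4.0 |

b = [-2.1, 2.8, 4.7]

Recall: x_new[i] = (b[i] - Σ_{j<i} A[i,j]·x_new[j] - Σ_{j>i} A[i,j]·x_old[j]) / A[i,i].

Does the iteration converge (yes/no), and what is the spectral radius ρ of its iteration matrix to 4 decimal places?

Write A = D+L+U with D = diag(3.3, 2.5, -4).
GS T = -(D+L)⁻¹U: row 0 first, T[0,1] = -(-3.4)/(3.3) = +1.0303; later rows by forward substitution.
  T[0,:] = [+0.0000 +1.0303 +0.3333]
  T[1,:] = [+0.0000 -1.3188 -0.3067]
  T[2,:] = [+0.0000 -0.8737 -0.1657]
moduli |λ_i(T)| = 1.5171, 0.0326, 0.0000.
ρ = 1.5171; 1.5171 > 1: divergent.

no, ρ = 1.5171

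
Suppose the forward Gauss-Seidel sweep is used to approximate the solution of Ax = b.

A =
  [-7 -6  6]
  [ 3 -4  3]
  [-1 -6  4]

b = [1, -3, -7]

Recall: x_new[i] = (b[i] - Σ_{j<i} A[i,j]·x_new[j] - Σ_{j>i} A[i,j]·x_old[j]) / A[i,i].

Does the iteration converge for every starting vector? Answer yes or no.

A = D + L + U where D = diag(-7, -4, 4).
Gauss-Seidel: T = -(D+L)⁻¹U, row 0 first, T[0,1] = -(-6)/(-7) = -0.8571; later rows by forward substitution.
  T[0,:] = [+0.0000, -0.8571, +0.8571]
  T[1,:] = [+0.0000, -0.6429, +1.3929]
  T[2,:] = [+0.0000, -1.1786, +2.3036]
eigenvalue magnitudes: 1.5575, 0.1032, 0.0000.
ρ = 1.5575; 1.5575 > 1: divergent.

no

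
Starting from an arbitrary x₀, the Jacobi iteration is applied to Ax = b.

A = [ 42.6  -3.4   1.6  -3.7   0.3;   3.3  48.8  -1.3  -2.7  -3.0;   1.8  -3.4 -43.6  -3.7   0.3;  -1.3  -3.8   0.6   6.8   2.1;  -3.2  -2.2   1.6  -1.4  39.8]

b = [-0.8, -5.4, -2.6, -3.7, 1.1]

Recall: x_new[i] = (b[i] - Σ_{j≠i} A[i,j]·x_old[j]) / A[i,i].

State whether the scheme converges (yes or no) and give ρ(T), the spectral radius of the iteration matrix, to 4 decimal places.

A = D + L + U where D = diag(42.6, 48.8, -43.6, 6.8, 39.8).
Jacobi: T = -D⁻¹(L+U), T[1,0] = -(3.3)/(48.8) = -0.0676; T[1,1] = 0.
  T[0,:] = [+0.0000 +0.0798 -0.0376 +0.0869 -0.0070]
  T[1,:] = [-0.0676 +0.0000 +0.0266 +0.0553 +0.0615]
  T[2,:] = [+0.0413 -0.0780 +0.0000 -0.0849 +0.0069]
  T[3,:] = [+0.1912 +0.5588 -0.0882 +0.0000 -0.3088]
  T[4,:] = [+0.0804 +0.0553 -0.0402 +0.0352 +0.0000]
|eigenvalues of T|: 0.2507, 0.1160, 0.1160, 0.0824, 0.0120.
ρ = 0.2507; 0.2507 < 1 ⇒ converges.

yes, ρ = 0.2507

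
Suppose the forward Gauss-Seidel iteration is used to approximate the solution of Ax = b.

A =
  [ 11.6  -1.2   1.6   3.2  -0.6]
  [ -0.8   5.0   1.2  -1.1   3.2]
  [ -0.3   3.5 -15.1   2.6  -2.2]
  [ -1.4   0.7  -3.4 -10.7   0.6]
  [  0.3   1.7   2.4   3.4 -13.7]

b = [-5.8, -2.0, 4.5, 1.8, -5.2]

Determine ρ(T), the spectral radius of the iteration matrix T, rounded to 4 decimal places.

0.2113

Diagonal D = diag(11.6, 5, -15.1, -10.7, -13.7); L, U strict lower/upper.
Gauss-Seidel: T = -(D+L)⁻¹U, row 0 first, T[0,2] = -(1.6)/(11.6) = -0.1379; later rows by forward substitution.
  T[0,:] = [+0.0000, +0.1034, -0.1379, -0.2759, +0.0517]
  T[1,:] = [+0.0000, +0.0166, -0.2621, +0.1759, -0.6317]
  T[2,:] = [+0.0000, +0.0018, -0.0580, +0.2184, -0.2931]
  T[3,:] = [+0.0000, -0.0130, +0.0193, -0.0218, +0.1011]
  T[4,:] = [+0.0000, +0.0014, -0.0409, +0.0486, -0.1035]
|eigenvalues of T|: 0.2113, 0.0635, 0.0314, 0.0124, 0.0000.
ρ = 0.2113; 0.2113 < 1, so it converges for any x₀.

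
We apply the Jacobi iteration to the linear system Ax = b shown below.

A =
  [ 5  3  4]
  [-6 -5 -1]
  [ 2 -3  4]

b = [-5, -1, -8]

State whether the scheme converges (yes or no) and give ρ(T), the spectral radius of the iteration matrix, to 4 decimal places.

Split A = D + L + U, D = diag(5, -5, 4).
T_J = -D⁻¹(L+U): T[0,2] = -(4)/(5) = -0.8000; T[0,0] = 0.
  T[0,:] = [+0.0000, -0.6000, -0.8000]
  T[1,:] = [-1.2000, +0.0000, -0.2000]
  T[2,:] = [-0.5000, +0.7500, +0.0000]
|roots of det(T-λI)|: 1.2278, 0.7332, 0.7332.
spectral radius ρ = 1.2278; 1.2278 > 1 ⇒ diverges.

no, ρ = 1.2278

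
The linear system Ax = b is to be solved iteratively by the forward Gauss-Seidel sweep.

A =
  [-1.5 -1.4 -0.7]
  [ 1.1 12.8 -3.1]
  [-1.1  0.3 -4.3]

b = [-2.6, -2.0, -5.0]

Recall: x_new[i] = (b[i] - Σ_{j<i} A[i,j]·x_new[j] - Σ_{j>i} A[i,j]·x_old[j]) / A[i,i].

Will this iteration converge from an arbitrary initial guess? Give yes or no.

A = D + L + U where D = diag(-1.5, 12.8, -4.3).
T_GS = -(D+L)⁻¹U: row 0 first, T[0,2] = -(-0.7)/(-1.5) = -0.4667; later rows by forward substitution.
  T[0,:] = [+0.0000 -0.9333 -0.4667]
  T[1,:] = [+0.0000 +0.0802 +0.2823]
  T[2,:] = [+0.0000 +0.2444 +0.1391]
moduli |λ_i(T)| = 0.3739, 0.1546, 0.0000.
ρ = 0.3739; 0.3739 < 1, so it converges for any x₀.

yes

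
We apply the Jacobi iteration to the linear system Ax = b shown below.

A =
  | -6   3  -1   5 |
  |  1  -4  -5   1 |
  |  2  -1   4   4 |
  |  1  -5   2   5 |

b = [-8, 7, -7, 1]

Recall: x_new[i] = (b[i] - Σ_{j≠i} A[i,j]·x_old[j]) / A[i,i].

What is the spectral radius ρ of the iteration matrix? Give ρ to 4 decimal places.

Let D = diag(-6, -4, 4, 5); L, U the strict triangles.
Jacobi: T = -D⁻¹(L+U), T[0,3] = -(5)/(-6) = +0.8333; T[0,0] = 0.
  T[0,:] = [+0.0000 +0.5000 -0.1667 +0.8333]
  T[1,:] = [+0.2500 +0.0000 -1.2500 +0.2500]
  T[2,:] = [-0.5000 +0.2500 +0.0000 -1.0000]
  T[3,:] = [-0.2000 +1.0000 -0.4000 +0.0000]
moduli |λ_i(T)| = 1.3748, 1.1383, 1.1383, 0.1801.
ρ = 1.3748; 1.3748 > 1 ⇒ diverges.

1.3748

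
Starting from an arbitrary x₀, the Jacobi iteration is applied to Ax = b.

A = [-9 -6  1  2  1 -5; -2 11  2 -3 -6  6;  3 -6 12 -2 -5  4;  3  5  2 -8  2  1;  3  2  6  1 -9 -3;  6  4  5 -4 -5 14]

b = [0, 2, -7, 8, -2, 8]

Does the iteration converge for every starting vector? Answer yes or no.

Split A = D + L + U, D = diag(-9, 11, 12, -8, -9, 14).
Jacobi T = -D⁻¹(L+U): T[1,0] = -(-2)/(11) = +0.1818; T[1,1] = 0.
  T[0,:] = [+0.0000, -0.6667, +0.1111, +0.2222, +0.1111, -0.5556]
  T[1,:] = [+0.1818, +0.0000, -0.1818, +0.2727, +0.5455, -0.5455]
  T[2,:] = [-0.2500, +0.5000, +0.0000, +0.1667, +0.4167, -0.3333]
  T[3,:] = [+0.3750, +0.6250, +0.2500, +0.0000, +0.2500, +0.1250]
  T[4,:] = [+0.3333, +0.2222, +0.6667, +0.1111, +0.0000, -0.3333]
  T[5,:] = [-0.4286, -0.2857, -0.3571, +0.2857, +0.3571, +0.0000]
moduli |λ_i(T)| = 1.1654, 0.8570, 0.4521, 0.4521, 0.4514, 0.0814.
ρ(T) = max|λ| = 1.1654; 1.1654 > 1, so it fails to converge.

no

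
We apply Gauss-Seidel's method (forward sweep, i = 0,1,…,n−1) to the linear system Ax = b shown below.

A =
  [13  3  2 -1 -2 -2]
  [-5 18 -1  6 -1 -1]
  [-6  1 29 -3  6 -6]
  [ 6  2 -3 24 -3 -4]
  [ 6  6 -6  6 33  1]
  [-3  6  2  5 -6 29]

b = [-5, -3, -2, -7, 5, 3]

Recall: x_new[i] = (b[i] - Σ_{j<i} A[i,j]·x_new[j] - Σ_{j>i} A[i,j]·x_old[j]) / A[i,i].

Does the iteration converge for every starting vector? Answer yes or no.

Let D = diag(13, 18, 29, 24, 33, 29); L, U the strict triangles.
Gauss-Seidel: T = -(D+L)⁻¹U, row 0 first, T[0,4] = -(-2)/(13) = +0.1538; later rows by forward substitution.
  T[0,:] = [+0.0000, -0.2308, -0.1538, +0.0769, +0.1538, +0.1538]
  T[1,:] = [+0.0000, -0.0641, +0.0128, -0.3120, +0.0983, +0.0983]
  T[2,:] = [+0.0000, -0.0455, -0.0323, +0.1301, -0.1785, +0.2353]
  T[3,:] = [+0.0000, +0.0573, +0.0334, +0.0230, +0.0560, +0.1494]
  T[4,:] = [+0.0000, +0.0349, +0.0137, +0.0622, -0.0885, -0.0605]
  T[5,:] = [+0.0000, -0.0101, -0.0193, +0.0724, -0.0201, -0.0589]
|roots of det(T-λI)|: 0.1535, 0.1256, 0.1256, 0.0593, 0.0036, 0.0000.
ρ = 0.1535; 0.1535 < 1 ⇒ converges.

yes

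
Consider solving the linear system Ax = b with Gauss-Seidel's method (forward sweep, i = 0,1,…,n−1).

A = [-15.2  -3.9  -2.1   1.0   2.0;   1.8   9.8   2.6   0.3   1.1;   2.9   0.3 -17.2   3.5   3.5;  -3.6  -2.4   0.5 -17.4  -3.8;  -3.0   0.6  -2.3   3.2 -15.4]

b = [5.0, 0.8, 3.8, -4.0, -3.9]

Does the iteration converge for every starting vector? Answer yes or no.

Let D = diag(-15.2, 9.8, -17.2, -17.4, -15.4); L, U the strict triangles.
T_GS = -(D+L)⁻¹U: row 0 first, T[0,1] = -(-3.9)/(-15.2) = -0.2566; later rows by forward substitution.
  T[0,:] = [+0.0000, -0.2566, -0.1382, +0.0658, +0.1316]
  T[1,:] = [+0.0000, +0.0471, -0.2399, -0.0427, -0.1364]
  T[2,:] = [+0.0000, -0.0424, -0.0275, +0.2138, +0.2233]
  T[3,:] = [+0.0000, +0.0454, +0.0609, -0.0016, -0.2204]
  T[4,:] = [+0.0000, +0.0676, +0.0343, -0.0467, -0.1101]
moduli |λ_i(T)| = 0.2956, 0.1296, 0.1296, 0.1187, 0.0000.
ρ = 0.2956; 0.2956 < 1, so it converges for any x₀.

yes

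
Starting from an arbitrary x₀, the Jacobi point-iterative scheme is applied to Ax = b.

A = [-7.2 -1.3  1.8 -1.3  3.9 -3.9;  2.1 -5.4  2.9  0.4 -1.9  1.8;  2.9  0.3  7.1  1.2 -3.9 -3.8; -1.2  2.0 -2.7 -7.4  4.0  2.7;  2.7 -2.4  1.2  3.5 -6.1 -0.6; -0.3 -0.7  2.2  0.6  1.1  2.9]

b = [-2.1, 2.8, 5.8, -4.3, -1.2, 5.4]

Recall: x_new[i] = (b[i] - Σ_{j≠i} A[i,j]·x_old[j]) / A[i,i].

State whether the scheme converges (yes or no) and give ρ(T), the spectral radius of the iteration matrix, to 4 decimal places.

no, ρ = 1.1409

Let D = diag(-7.2, -5.4, 7.1, -7.4, -6.1, 2.9); L, U the strict triangles.
Jacobi: T = -D⁻¹(L+U), T[4,2] = -(1.2)/(-6.1) = +0.1967; T[4,4] = 0.
  T[0,:] = [+0.0000 -0.1806 +0.2500 -0.1806 +0.5417 -0.5417]
  T[1,:] = [+0.3889 +0.0000 +0.5370 +0.0741 -0.3519 +0.3333]
  T[2,:] = [-0.4085 -0.0423 +0.0000 -0.1690 +0.5493 +0.5352]
  T[3,:] = [-0.1622 +0.2703 -0.3649 +0.0000 +0.5405 +0.3649]
  T[4,:] = [+0.4426 -0.3934 +0.1967 +0.5738 +0.0000 -0.0984]
  T[5,:] = [+0.1034 +0.2414 -0.7586 -0.2069 -0.3793 +0.0000]
moduli |λ_i(T)| = 1.1409, 0.7301, 0.7301, 0.7163, 0.3632, 0.3632.
ρ = 1.1409; 1.1409 > 1, so it fails to converge.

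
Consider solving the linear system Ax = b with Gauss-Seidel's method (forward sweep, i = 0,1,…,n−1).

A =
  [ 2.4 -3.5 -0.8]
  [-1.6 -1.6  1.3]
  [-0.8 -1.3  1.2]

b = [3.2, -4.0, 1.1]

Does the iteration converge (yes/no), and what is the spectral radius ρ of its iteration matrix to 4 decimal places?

Diagonal D = diag(2.4, -1.6, 1.2); L, U strict lower/upper.
Gauss-Seidel: T = -(D+L)⁻¹U, row 0 first, T[0,2] = -(-0.8)/(2.4) = +0.3333; later rows by forward substitution.
  T[0,:] = [+0.0000, +1.4583, +0.3333]
  T[1,:] = [+0.0000, -1.4583, +0.4792]
  T[2,:] = [+0.0000, -0.6076, +0.7413]
eigenvalue magnitudes: 1.3169, 0.5999, 0.0000.
ρ(T) = max|λ| = 1.3169; 1.3169 > 1: divergent.

no, ρ = 1.3169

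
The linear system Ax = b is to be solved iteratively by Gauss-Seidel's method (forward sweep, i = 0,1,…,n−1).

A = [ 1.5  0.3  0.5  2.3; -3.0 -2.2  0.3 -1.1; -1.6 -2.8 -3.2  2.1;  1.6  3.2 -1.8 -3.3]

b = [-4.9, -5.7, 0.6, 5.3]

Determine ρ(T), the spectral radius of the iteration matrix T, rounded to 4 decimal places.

1.1245

Diagonal D = diag(1.5, -2.2, -3.2, -3.3); L, U strict lower/upper.
Gauss-Seidel: T = -(D+L)⁻¹U, row 0 first, T[0,3] = -(2.3)/(1.5) = -1.5333; later rows by forward substitution.
  T[0,:] = [+0.0000  -0.2000  -0.3333  -1.5333]
  T[1,:] = [+0.0000  +0.2727  +0.5909  +1.5909]
  T[2,:] = [+0.0000  -0.1386  -0.3504  +0.0309]
  T[3,:] = [+0.0000  +0.2431  +0.6025  +0.7824]
|roots of det(T-λI)|: 1.1245, 0.4374, 0.0176, 0.0000.
spectral radius ρ = 1.1245; 1.1245 > 1: divergent.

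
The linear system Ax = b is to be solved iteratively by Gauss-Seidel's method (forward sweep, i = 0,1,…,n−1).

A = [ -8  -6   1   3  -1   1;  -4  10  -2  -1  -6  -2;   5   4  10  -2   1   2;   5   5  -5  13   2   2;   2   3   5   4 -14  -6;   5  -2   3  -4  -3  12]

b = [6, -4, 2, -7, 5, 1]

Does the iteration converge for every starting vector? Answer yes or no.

no

A = D + L + U where D = diag(-8, 10, 10, 13, -14, 12).
Gauss-Seidel: T = -(D+L)⁻¹U, row 0 first, T[0,3] = -(3)/(-8) = +0.3750; later rows by forward substitution.
  T[0,:] = [+0.0000 -0.7500 +0.1250 +0.3750 -0.1250 +0.1250]
  T[1,:] = [+0.0000 -0.3000 +0.2500 +0.2500 +0.5500 +0.2500]
  T[2,:] = [+0.0000 +0.4950 -0.1625 -0.0875 -0.2575 -0.3625]
  T[3,:] = [+0.0000 +0.5942 -0.2067 -0.2740 -0.4163 -0.4375]
  T[4,:] = [+0.0000 +0.1751 -0.0457 -0.0024 -0.1109 -0.6116]
  T[5,:] = [+0.0000 +0.3806 -0.0501 -0.1847 +0.0416 -0.2185]
moduli |λ_i(T)| = 1.2654, 0.3516, 0.3516, 0.1077, 0.0489, 0.0000.
ρ = 1.2654; 1.2654 > 1 ⇒ diverges.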